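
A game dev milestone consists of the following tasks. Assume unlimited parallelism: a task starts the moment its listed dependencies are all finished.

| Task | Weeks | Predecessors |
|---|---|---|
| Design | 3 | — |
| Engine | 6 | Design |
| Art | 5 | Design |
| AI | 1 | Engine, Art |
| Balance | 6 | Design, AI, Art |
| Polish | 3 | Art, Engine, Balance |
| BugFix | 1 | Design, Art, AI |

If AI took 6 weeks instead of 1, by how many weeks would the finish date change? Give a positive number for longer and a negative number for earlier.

Actual critical path: Design→Engine→AI→Balance→Polish = 3+6+1+6+3 = 19 ⇒ 19 weeks.
AI is on the critical path; changing it to 6 makes that path 24 weeks.
The critical path is still Design→Engine→AI→Balance→Polish; finish is now 24 weeks.
Change in finish: 24 − 19 = +5 weeks.

5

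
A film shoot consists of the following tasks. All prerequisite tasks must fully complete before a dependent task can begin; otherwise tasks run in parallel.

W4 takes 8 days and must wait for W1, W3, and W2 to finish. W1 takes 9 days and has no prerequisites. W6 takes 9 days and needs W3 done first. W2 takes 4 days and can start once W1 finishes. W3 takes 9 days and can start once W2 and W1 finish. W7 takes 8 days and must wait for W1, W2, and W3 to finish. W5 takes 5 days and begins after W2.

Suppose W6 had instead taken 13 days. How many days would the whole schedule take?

Actual critical path: W1→W2→W3→W6 = 9+4+9+9 = 31 ⇒ 31 days.
W6 is on the critical path; changing it to 13 makes that path 35 days.
No other chain overtakes it, so the finish is 35 days.

35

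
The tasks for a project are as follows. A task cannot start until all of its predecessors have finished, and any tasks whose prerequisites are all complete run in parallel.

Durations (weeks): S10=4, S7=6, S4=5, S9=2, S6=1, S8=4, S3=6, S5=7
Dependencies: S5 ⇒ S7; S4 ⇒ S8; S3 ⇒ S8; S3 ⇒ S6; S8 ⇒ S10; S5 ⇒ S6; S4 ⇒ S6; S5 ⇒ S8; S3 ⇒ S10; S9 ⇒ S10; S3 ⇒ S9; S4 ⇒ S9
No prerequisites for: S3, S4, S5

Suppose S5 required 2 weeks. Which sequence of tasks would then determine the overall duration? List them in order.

S3, S8, S10

The binding path is S5→S8→S10 = 7+4+4 = 15; finish at 15 weeks.
S5 lies on that path, so at 2 weeks the path becomes 10 weeks.
Now S3→S8→S10 = 6+4+4 = 14 is longest, so the finish becomes 14 weeks.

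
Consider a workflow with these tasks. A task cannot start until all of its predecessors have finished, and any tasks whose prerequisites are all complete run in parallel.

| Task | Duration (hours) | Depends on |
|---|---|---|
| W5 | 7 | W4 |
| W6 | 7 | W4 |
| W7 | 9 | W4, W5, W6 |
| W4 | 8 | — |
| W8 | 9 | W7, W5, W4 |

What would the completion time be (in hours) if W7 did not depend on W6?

33

With the dependency in place, W4→W5→W7→W8 = 8+7+9+9 = 33 sets the finish at 33 hours.
Dropping W6→W7 doesn't change W7's earliest start (15); another predecessor still binds.
The longest chain is now W4→W5→W7→W8 = 8+7+9+9 = 33, so the plan takes 33 hours.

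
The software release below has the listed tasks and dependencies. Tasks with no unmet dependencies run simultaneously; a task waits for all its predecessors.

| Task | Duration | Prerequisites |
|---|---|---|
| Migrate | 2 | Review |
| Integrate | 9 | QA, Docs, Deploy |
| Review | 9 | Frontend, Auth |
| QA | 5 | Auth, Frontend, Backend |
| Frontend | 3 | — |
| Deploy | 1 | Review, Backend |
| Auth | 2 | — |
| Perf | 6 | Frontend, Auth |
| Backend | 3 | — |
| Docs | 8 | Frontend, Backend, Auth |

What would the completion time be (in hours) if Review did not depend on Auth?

22

Before: longest chain Frontend→Review→Deploy→Integrate = 3+9+1+9 = 22, finish 22.
Dropping Auth→Review doesn't change Review's earliest start (3); another predecessor still binds.
After: Frontend→Review→Deploy→Integrate = 3+9+1+9 = 22 → 22 hours.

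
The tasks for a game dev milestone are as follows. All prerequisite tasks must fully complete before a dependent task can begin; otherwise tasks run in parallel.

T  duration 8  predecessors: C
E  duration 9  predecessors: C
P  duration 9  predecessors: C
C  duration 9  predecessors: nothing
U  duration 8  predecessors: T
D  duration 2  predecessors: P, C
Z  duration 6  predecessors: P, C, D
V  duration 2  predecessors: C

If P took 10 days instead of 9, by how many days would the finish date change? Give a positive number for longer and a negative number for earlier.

Baseline: C→P→D→Z = 9+9+2+6 = 26 → 26 days.
P is on the critical path; changing it to 10 makes that path 27 days.
That remains the longest chain; total 27 days.
Change in finish: 27 − 26 = +1 days.

1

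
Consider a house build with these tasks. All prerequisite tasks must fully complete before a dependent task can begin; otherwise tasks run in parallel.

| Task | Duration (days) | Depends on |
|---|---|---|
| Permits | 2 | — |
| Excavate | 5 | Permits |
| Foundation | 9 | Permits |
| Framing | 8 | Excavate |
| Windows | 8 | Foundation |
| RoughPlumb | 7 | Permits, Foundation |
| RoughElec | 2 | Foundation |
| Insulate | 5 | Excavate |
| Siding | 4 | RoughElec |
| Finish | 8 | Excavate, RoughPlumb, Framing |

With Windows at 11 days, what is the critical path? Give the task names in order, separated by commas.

Permits, Foundation, RoughPlumb, Finish

As given, the longest chain is Permits→Foundation→RoughPlumb→Finish = 2+9+7+8 = 26, so the finish is 26 days.
Windows has 7 days of float (longest path through it is 19).
The critical path is still Permits→Foundation→RoughPlumb→Finish; finish is now 26 days.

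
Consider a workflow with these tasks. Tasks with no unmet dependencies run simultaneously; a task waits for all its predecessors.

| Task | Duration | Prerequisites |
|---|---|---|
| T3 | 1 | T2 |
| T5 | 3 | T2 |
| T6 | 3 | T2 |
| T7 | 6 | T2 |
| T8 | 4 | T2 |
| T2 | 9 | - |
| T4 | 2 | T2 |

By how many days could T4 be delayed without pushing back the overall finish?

T2→T7 = 9+6 = 15 sets the makespan at 15 days.
T4 finishes as early as 11 and must finish by 15.
Slack of T4 = 13 − 9 = 4 days.

4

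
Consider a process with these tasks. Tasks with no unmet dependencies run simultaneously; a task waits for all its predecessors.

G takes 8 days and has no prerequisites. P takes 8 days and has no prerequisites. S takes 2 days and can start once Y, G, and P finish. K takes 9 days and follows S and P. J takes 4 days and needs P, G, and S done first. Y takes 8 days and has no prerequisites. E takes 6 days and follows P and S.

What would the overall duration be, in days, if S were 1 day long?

Baseline: Y→S→K = 8+2+9 = 19 → 19 days.
S is on the critical path; changing it to 1 makes that path 18 days.
That remains the longest chain; total 18 days.

18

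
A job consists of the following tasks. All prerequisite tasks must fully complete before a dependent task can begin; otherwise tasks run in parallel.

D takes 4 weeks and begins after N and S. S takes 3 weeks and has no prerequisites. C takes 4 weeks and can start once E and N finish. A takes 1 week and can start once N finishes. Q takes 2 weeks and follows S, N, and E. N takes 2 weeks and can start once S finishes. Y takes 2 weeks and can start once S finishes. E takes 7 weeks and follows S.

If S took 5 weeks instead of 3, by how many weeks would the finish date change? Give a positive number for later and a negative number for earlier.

2

Baseline: S→E→C = 3+7+4 = 14 → 14 weeks.
S lies on that path, so at 5 weeks the path becomes 16 weeks.
The critical path is still S→E→C; finish is now 16 weeks.
Change in finish: 16 − 14 = +2 weeks.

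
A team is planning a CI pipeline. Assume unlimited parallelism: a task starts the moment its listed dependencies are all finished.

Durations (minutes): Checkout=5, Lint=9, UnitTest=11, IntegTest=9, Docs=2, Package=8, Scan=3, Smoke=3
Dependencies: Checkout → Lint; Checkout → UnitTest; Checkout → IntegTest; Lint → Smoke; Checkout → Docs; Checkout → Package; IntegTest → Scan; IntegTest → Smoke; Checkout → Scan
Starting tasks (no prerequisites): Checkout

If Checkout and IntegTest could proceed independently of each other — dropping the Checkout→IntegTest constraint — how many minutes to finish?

17

Before: longest chain Checkout→Lint→Smoke = 5+9+3 = 17, finish 17.
Without Checkout→IntegTest, IntegTest's earliest start moves from 5 to 0.
The longest chain is now Checkout→Lint→Smoke = 5+9+3 = 17, so the CI pipeline takes 17 minutes.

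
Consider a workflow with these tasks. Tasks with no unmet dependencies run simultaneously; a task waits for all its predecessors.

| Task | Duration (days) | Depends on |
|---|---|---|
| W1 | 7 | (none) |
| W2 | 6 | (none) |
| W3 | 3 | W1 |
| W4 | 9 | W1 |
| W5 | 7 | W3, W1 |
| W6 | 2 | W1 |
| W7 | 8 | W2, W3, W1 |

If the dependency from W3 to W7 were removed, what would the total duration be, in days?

17

Original critical path: W1→W3→W7 = 7+3+8 = 18 ⇒ 18 days.
Without W3→W7, W7's earliest start moves from 10 to 7.
New critical path: W1→W3→W5 = 7+3+7 = 17 ⇒ 17 days.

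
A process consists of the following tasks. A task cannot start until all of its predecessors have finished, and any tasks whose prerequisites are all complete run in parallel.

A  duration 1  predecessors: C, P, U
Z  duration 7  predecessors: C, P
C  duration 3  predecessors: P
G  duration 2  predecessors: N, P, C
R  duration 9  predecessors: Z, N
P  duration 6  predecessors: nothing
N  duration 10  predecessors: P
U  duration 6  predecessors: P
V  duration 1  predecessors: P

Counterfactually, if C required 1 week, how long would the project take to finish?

25

Actual critical path: P→C→Z→R = 6+3+7+9 = 25 ⇒ 25 weeks.
C is on the critical path; changing it to 1 makes that path 23 weeks.
New critical path: P→N→R = 6+10+9 = 25 ⇒ 25 weeks.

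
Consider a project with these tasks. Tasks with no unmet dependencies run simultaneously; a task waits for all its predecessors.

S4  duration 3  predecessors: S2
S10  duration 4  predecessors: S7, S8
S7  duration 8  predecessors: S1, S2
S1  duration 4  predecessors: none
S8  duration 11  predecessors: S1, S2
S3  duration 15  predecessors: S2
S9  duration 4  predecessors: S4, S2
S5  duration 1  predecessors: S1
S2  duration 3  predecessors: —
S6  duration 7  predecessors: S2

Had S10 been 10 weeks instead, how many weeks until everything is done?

Critical path before the change: S1→S8→S10 = 4+11+4 = 19 giving 19 weeks.
Since S10 is critical, the +6 change carries straight to that chain (now 25 weeks).
No other chain overtakes it, so the finish is 25 weeks.

25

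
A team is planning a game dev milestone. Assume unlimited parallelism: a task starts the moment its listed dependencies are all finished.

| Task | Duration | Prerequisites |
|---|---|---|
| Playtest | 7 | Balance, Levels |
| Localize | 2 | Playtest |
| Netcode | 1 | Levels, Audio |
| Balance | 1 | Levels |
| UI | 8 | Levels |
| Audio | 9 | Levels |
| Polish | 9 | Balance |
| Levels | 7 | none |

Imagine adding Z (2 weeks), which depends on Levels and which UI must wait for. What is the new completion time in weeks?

Originally the project takes 17 weeks.
With Z inserted, UI now waits for max(Levels, Z).
New critical path: Levels→Z→UI = 7+2+8 = 17 ⇒ 17 weeks.

17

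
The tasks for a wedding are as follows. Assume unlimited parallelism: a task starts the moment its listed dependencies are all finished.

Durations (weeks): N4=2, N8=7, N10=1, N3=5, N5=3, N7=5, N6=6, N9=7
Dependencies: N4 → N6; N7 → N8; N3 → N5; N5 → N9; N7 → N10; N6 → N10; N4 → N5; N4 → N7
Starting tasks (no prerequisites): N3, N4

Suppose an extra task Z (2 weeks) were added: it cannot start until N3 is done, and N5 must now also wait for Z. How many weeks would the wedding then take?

Originally the wedding takes 15 weeks.
With Z inserted, N5 now waits for max(N3, N4, Z).
New critical path: N3→Z→N5→N9 = 5+2+3+7 = 17 ⇒ 17 weeks.

17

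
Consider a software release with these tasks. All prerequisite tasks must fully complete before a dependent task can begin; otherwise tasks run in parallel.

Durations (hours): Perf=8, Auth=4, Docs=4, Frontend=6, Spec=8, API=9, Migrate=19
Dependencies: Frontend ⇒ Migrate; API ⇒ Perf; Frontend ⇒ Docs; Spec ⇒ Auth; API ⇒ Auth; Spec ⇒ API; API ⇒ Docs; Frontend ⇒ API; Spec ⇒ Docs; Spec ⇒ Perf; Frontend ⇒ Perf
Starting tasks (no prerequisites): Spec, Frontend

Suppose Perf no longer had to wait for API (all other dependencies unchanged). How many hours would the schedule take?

Original critical path: Spec→API→Perf = 8+9+8 = 25 ⇒ 25 hours.
Without API→Perf, Perf's earliest start moves from 17 to 8.
After: Frontend→Migrate = 6+19 = 25 → 25 hours.

25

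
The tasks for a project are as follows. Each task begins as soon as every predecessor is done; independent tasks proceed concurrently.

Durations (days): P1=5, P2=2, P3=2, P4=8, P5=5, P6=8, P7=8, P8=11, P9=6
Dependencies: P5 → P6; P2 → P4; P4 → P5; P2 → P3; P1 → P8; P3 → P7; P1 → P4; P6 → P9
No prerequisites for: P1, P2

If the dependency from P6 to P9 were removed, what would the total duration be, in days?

Before: longest chain P1→P4→P5→P6→P9 = 5+8+5+8+6 = 32, finish 32.
Without P6→P9, P9's earliest start moves from 26 to 0.
New critical path: P1→P4→P5→P6 = 5+8+5+8 = 26 ⇒ 26 days.

26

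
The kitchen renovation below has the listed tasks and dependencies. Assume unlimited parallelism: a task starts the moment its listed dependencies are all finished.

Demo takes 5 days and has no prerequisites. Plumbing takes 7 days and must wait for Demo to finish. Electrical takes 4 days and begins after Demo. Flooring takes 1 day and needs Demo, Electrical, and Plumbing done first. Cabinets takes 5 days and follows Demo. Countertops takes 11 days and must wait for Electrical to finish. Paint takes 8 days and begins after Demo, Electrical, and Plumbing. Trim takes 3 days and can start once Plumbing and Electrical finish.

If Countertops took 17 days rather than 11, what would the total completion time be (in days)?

Baseline: Demo→Electrical→Countertops = 5+4+11 = 20 → 20 days.
Countertops lies on that path, so at 17 days the path becomes 26 days.
No other chain overtakes it, so the finish is 26 days.

26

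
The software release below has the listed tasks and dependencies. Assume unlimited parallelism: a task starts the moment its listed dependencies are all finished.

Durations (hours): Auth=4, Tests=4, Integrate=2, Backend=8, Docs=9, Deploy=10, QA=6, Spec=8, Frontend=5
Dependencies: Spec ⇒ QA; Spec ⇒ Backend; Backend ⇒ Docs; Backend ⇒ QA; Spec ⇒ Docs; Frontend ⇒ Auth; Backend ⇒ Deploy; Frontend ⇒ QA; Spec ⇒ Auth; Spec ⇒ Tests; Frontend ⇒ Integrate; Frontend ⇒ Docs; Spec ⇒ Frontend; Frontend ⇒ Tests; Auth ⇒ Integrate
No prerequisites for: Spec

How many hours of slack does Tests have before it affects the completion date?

9

The longest chain is Spec→Backend→Deploy = 8+8+10 = 26; overall finish 26 hours.
The longest chain containing Tests totals 17 hours.
Float = 26 − 17 = 9.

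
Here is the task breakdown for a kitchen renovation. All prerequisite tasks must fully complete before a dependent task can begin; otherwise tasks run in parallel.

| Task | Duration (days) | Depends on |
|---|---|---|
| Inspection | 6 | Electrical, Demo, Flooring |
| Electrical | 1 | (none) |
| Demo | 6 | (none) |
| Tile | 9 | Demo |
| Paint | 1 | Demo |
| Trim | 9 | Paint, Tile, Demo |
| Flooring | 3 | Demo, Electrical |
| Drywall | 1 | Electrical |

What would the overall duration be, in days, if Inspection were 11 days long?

Actual critical path: Demo→Tile→Trim = 6+9+9 = 24 ⇒ 24 days.
The longest path through Inspection is only 15 days, so Inspection has float 9.
No other chain overtakes it, so the finish is 24 days.

24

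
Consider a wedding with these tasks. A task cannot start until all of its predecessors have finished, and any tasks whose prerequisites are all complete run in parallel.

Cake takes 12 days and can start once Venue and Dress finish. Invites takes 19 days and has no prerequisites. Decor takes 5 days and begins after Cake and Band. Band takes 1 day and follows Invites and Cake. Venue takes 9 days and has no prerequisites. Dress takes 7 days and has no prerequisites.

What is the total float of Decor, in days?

Critical path: Venue→Cake→Band→Decor = 9+12+1+5 = 27, so the finish is 27 days.
The longest chain containing Decor totals 27 days.
So Decor can slip 27 − 27 = 0 days.

0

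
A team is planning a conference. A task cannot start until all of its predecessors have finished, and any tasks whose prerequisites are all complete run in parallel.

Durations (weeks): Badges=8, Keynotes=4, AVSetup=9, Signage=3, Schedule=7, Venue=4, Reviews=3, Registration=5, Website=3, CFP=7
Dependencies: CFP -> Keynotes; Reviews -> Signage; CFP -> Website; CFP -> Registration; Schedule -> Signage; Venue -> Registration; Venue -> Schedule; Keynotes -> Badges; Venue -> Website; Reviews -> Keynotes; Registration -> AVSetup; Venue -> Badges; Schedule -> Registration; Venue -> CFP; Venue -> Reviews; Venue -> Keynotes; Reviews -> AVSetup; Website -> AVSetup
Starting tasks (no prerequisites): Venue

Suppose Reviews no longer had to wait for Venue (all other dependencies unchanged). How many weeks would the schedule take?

With the dependency in place, Venue→CFP→Registration→AVSetup = 4+7+5+9 = 25 sets the finish at 25 weeks.
Without Venue→Reviews, Reviews's earliest start moves from 4 to 0.
New critical path: Venue→CFP→Registration→AVSetup = 4+7+5+9 = 25 ⇒ 25 weeks.

25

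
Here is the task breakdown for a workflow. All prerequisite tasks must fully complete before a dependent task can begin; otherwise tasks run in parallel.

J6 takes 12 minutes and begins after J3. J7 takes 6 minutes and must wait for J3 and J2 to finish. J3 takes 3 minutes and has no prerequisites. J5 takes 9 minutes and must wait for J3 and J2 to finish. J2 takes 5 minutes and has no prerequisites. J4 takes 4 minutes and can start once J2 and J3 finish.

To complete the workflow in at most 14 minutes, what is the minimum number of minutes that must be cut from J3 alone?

1

Current finish: 15 minutes; target: 14.
J3 is on every critical path, so each minute cut from J3 cuts the finish by one (this holds down to a finish of 14).
Need 15 − 14 = 1 minute off J3 → J3 becomes 2 minutes, finish becomes 14.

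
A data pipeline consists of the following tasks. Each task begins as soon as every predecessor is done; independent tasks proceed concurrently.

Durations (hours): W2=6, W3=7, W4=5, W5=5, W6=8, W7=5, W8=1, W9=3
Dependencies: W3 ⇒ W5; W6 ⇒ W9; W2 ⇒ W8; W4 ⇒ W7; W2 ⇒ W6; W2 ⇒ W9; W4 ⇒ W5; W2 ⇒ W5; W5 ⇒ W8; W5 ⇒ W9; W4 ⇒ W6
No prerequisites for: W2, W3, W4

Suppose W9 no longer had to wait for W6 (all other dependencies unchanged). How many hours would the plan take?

15

Original critical path: W2→W6→W9 = 6+8+3 = 17 ⇒ 17 hours.
Without W6→W9, W9's earliest start moves from 14 to 12.
New critical path: W3→W5→W9 = 7+5+3 = 15 ⇒ 15 hours.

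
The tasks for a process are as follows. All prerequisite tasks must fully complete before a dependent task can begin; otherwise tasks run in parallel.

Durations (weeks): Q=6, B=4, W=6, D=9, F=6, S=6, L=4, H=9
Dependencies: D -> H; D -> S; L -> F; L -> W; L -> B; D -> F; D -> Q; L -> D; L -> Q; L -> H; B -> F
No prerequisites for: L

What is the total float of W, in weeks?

L→D→H = 4+9+9 = 22 sets the makespan at 22 weeks.
Longest path through W: 10 weeks (earliest finish 10, latest finish 22).
Float = 22 − 10 = 12.

12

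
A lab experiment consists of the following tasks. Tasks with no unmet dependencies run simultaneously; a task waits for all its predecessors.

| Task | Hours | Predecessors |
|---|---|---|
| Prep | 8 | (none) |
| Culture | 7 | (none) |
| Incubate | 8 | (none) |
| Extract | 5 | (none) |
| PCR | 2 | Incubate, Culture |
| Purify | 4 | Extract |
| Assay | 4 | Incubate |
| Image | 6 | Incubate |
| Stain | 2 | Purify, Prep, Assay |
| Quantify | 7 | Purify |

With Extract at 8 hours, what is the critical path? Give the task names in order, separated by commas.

Extract, Purify, Quantify

Baseline: Extract→Purify→Quantify = 5+4+7 = 16 → 16 hours.
Extract is on the critical path; changing it to 8 makes that path 19 hours.
The critical path is still Extract→Purify→Quantify; finish is now 19 hours.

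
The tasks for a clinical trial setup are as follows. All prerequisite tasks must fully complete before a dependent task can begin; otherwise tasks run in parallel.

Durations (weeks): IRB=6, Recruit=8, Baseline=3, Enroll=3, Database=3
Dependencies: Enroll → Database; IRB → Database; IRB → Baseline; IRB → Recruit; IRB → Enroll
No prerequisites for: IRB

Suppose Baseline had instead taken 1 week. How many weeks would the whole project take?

14

Actual critical path: IRB→Recruit = 6+8 = 14 ⇒ 14 weeks.
Baseline is off the critical path — its longest chain is 9 weeks, giving 5 of slack.
That remains the longest chain; total 14 weeks.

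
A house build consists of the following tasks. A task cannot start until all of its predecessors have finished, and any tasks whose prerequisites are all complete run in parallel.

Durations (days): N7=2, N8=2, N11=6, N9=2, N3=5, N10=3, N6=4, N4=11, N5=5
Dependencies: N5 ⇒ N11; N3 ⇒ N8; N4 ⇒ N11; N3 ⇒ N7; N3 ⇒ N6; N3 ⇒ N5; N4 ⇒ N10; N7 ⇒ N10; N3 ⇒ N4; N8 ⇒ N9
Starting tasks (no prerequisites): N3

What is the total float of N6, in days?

13

The longest chain is N3→N4→N11 = 5+11+6 = 22; overall finish 22 days.
Longest path through N6: 9 days (earliest finish 9, latest finish 22).
So N6 can slip 22 − 9 = 13 days.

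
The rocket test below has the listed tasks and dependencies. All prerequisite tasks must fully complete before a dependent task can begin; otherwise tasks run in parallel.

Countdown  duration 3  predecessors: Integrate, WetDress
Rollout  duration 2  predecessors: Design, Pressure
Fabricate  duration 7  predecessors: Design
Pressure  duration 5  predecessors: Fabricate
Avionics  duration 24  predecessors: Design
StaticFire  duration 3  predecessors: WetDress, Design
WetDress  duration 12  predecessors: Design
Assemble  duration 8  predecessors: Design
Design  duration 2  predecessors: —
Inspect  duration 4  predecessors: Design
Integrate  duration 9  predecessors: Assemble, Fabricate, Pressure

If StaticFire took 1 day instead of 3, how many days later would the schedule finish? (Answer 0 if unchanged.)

Critical path before the change: Design→Fabricate→Pressure→Integrate→Countdown = 2+7+5+9+3 = 26 giving 26 days.
The longest path through StaticFire is only 17 days, so StaticFire has float 9.
That remains the longest chain; total 26 days.
Change in finish: 26 − 26 = +0 days.

0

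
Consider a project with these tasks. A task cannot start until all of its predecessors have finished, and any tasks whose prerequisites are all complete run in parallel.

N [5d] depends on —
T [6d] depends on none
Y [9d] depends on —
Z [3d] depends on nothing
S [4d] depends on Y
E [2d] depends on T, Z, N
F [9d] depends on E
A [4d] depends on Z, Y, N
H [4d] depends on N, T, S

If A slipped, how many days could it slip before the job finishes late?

4

The longest chain is T→E→F = 6+2+9 = 17; overall finish 17 days.
A finishes as early as 13 and must finish by 17.
So A can slip 17 − 13 = 4 days.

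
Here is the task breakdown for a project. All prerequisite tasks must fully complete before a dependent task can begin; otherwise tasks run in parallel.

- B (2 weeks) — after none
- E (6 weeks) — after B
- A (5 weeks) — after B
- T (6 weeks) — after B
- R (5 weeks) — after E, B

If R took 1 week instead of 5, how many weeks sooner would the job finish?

Critical path before the change: B→E→R = 2+6+5 = 13 giving 13 weeks.
R is on the critical path; changing it to 1 makes that path 9 weeks.
The critical path is still B→E→R; finish is now 9 weeks.
Change in finish: 9 − 13 = -4 weeks.

4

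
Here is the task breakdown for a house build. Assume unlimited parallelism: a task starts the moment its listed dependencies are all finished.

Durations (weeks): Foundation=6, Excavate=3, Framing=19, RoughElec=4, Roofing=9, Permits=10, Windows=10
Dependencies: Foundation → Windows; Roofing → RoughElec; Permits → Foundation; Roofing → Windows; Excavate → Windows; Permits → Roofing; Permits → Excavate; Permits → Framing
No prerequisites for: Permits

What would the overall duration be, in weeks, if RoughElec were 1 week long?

29

As given, the longest chain is Permits→Framing = 10+19 = 29, so the finish is 29 weeks.
The longest path through RoughElec is only 23 weeks, so RoughElec has float 6.
That remains the longest chain; total 29 weeks.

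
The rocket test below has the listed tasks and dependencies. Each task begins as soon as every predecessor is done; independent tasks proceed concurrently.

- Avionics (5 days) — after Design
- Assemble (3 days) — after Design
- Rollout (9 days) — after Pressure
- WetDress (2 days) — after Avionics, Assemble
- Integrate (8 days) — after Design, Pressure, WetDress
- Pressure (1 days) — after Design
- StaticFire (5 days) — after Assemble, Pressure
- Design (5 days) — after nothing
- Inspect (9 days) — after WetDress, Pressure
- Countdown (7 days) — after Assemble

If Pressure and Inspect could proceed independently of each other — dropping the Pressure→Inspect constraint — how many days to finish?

21

Before: longest chain Design→Avionics→WetDress→Inspect = 5+5+2+9 = 21, finish 21.
Dropping Pressure→Inspect doesn't change Inspect's earliest start (12); another predecessor still binds.
The longest chain is now Design→Avionics→WetDress→Inspect = 5+5+2+9 = 21, so the schedule takes 21 days.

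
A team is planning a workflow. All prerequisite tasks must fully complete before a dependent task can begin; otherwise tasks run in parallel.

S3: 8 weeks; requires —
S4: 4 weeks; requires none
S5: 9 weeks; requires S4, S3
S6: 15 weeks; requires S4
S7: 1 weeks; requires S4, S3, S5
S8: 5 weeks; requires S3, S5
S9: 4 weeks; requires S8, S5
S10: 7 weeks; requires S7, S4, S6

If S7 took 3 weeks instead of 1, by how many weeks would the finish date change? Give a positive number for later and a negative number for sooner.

Critical path before the change: S3→S5→S8→S9 = 8+9+5+4 = 26 giving 26 weeks.
S7 has 1 week of float (longest path through it is 25).
The binding chain switches to S3→S5→S7→S10 = 8+9+3+7 = 27; finish 27 weeks.
Change in finish: 27 − 26 = +1 weeks.

1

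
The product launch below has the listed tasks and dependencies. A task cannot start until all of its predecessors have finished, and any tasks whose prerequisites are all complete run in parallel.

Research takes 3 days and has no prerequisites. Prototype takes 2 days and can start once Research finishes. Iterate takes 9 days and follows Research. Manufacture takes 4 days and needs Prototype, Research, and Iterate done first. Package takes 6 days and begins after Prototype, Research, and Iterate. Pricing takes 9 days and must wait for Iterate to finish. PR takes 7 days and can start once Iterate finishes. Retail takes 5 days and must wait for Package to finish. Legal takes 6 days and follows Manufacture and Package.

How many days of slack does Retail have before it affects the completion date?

Research→Iterate→Package→Legal = 3+9+6+6 = 24 sets the makespan at 24 days.
The longest chain containing Retail totals 23 days.
Slack of Retail = 19 − 18 = 1 day.

1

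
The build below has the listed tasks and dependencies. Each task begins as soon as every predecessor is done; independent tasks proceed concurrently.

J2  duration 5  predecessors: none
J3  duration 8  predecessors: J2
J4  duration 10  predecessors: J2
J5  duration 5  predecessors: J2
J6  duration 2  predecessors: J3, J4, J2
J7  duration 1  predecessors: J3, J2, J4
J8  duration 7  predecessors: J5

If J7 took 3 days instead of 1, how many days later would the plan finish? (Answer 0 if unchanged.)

Baseline: J2→J4→J6 = 5+10+2 = 17 → 17 days.
The longest path through J7 is only 16 days, so J7 has float 1.
Now J2→J4→J7 = 5+10+3 = 18 is longest, so the finish becomes 18 days.
Change in finish: 18 − 17 = +1 days.

1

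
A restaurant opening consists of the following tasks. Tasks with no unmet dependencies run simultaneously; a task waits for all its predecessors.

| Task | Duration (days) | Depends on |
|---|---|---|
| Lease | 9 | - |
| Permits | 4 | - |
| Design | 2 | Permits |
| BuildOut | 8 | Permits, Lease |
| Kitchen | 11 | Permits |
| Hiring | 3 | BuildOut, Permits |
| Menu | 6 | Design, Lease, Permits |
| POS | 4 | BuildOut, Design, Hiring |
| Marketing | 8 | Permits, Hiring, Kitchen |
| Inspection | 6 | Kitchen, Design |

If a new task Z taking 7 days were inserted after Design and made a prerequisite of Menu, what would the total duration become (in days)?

Originally the job takes 28 days.
With Z inserted, Menu now waits for max(Design, Lease, Permits, Z).
New critical path: Lease→BuildOut→Hiring→Marketing = 9+8+3+8 = 28 ⇒ 28 days.

28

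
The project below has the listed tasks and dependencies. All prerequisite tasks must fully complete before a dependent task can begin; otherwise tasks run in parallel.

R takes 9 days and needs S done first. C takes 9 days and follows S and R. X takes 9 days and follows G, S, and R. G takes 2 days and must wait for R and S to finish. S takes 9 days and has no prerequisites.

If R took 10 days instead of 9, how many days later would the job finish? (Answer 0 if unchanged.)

1

As given, the longest chain is S→R→G→X = 9+9+2+9 = 29, so the finish is 29 days.
R is on the critical path; changing it to 10 makes that path 30 days.
That remains the longest chain; total 30 days.
Change in finish: 30 − 29 = +1 days.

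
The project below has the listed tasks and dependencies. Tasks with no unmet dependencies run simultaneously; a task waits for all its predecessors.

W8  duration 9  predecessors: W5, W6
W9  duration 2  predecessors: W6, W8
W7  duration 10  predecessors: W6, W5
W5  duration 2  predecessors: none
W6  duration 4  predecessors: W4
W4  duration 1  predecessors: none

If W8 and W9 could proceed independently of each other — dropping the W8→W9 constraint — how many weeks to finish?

Before: longest chain W4→W6→W8→W9 = 1+4+9+2 = 16, finish 16.
Without W8→W9, W9's earliest start moves from 14 to 5.
New critical path: W4→W6→W7 = 1+4+10 = 15 ⇒ 15 weeks.

15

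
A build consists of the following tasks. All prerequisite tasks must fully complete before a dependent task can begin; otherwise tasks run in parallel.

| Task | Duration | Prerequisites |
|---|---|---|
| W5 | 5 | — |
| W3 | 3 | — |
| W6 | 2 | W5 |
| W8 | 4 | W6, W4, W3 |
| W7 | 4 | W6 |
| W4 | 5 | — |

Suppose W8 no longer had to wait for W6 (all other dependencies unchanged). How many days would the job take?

With the dependency in place, W5→W6→W7 = 5+2+4 = 11 sets the finish at 11 days.
Without W6→W8, W8's earliest start moves from 7 to 5.
New critical path: W5→W6→W7 = 5+2+4 = 11 ⇒ 11 days.

11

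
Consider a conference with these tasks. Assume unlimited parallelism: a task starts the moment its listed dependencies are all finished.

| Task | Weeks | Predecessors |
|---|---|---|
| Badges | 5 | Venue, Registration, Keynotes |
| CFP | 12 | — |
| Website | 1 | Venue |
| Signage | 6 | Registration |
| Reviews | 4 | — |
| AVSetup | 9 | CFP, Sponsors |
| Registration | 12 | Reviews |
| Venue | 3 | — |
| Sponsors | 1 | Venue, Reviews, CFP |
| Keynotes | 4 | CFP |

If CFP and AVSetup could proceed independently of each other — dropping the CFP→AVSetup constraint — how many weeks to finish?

Original critical path: CFP→Sponsors→AVSetup = 12+1+9 = 22 ⇒ 22 weeks.
Dropping CFP→AVSetup doesn't change AVSetup's earliest start (13); another predecessor still binds.
New critical path: CFP→Sponsors→AVSetup = 12+1+9 = 22 ⇒ 22 weeks.

22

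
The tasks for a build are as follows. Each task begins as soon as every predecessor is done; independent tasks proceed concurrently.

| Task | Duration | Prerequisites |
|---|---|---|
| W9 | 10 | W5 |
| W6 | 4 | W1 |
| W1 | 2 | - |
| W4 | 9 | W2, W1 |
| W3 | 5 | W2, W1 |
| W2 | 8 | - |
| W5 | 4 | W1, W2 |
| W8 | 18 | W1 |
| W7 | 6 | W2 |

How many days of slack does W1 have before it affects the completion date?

2

Critical path: W2→W5→W9 = 8+4+10 = 22, so the finish is 22 days.
Longest path through W1: 20 days (earliest finish 2, latest finish 4).
Slack of W1 = 2 − 0 = 2 days.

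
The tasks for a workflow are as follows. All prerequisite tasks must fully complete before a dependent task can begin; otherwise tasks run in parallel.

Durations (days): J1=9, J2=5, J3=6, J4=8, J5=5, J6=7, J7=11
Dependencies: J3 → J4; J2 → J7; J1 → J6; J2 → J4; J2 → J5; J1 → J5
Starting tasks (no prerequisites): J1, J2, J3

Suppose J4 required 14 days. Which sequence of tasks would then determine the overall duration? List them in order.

J3, J4

Baseline: J1→J6 = 9+7 = 16 → 16 days.
J4 is off the critical path — its longest chain is 14 days, giving 2 of slack.
New critical path: J3→J4 = 6+14 = 20 ⇒ 20 days.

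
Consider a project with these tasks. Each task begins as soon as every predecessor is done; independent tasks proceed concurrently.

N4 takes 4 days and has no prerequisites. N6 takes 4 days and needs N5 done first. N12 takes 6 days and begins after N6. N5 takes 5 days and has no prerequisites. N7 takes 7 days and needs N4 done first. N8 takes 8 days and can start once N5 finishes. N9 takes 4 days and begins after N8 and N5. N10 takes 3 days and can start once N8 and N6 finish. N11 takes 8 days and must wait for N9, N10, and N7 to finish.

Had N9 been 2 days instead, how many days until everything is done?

24

The binding path is N5→N8→N9→N11 = 5+8+4+8 = 25; finish at 25 days.
Since N9 is critical, the -2 change carries straight to that chain (now 23 days).
New critical path: N5→N8→N10→N11 = 5+8+3+8 = 24 ⇒ 24 days.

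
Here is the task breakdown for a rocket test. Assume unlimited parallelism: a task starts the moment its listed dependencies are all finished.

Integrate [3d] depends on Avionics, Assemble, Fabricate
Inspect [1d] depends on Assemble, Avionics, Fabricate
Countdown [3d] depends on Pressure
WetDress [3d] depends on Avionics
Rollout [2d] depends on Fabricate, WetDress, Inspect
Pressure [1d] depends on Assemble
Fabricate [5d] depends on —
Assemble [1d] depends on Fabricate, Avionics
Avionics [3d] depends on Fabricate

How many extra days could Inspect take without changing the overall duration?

1

Fabricate→Avionics→Assemble→Pressure→Countdown = 5+3+1+1+3 = 13 sets the makespan at 13 days.
The longest chain containing Inspect totals 12 days.
Slack of Inspect = 10 − 9 = 1 day.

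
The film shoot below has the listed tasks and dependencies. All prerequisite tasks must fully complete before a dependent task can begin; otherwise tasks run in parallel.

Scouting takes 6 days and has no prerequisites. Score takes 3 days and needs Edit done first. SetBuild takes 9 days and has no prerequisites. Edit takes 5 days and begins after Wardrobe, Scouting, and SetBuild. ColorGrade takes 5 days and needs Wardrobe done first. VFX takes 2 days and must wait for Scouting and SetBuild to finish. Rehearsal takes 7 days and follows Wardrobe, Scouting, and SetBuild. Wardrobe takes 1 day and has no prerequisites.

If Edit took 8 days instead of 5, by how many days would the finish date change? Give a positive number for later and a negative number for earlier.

3

The binding path is SetBuild→Edit→Score = 9+5+3 = 17; finish at 17 days.
Edit is on the critical path; changing it to 8 makes that path 20 days.
That remains the longest chain; total 20 days.
Change in finish: 20 − 17 = +3 days.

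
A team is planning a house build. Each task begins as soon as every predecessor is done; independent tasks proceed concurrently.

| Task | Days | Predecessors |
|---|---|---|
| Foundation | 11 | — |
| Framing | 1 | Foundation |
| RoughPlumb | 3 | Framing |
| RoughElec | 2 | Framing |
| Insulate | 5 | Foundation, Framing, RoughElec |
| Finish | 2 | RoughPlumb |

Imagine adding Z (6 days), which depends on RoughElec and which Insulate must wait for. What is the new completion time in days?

Originally the schedule takes 19 days.
With Z inserted, Insulate now waits for max(Foundation, Framing, RoughElec, Z).
New critical path: Foundation→Framing→RoughElec→Z→Insulate = 11+1+2+6+5 = 25 ⇒ 25 days.

25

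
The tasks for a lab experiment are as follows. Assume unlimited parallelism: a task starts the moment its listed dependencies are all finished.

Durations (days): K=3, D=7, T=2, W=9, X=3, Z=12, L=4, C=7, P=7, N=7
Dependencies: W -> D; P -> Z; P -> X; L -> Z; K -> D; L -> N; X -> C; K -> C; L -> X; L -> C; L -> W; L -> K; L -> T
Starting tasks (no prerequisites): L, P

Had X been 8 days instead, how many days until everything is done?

22

Actual critical path: L→W→D = 4+9+7 = 20 ⇒ 20 days.
X has 3 days of float (longest path through it is 17).
The binding chain switches to P→X→C = 7+8+7 = 22; finish 22 days.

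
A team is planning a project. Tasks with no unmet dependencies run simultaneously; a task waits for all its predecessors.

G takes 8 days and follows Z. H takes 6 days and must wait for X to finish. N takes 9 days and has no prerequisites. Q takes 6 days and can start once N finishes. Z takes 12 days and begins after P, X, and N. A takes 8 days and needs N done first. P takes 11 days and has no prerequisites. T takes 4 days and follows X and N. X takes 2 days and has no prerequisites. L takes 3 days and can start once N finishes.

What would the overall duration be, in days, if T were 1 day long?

31

As given, the longest chain is P→Z→G = 11+12+8 = 31, so the finish is 31 days.
T has 18 days of float (longest path through it is 13).
No other chain overtakes it, so the finish is 31 days.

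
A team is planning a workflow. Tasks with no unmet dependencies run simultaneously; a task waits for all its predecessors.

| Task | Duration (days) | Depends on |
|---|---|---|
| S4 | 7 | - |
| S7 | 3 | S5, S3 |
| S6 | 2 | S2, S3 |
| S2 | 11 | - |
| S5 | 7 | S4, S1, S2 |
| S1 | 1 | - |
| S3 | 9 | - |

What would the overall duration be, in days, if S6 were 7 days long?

21

Actual critical path: S2→S5→S7 = 11+7+3 = 21 ⇒ 21 days.
The longest path through S6 is only 13 days, so S6 has float 8.
No other chain overtakes it, so the finish is 21 days.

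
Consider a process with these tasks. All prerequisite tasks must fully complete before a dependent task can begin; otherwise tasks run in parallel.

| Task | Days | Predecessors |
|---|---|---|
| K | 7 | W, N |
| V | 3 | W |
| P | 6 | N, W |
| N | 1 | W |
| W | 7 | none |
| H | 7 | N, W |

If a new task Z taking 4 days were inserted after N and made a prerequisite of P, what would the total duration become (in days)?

Originally the process takes 15 days.
With Z inserted, P now waits for max(N, W, Z).
New critical path: W→N→Z→P = 7+1+4+6 = 18 ⇒ 18 days.

18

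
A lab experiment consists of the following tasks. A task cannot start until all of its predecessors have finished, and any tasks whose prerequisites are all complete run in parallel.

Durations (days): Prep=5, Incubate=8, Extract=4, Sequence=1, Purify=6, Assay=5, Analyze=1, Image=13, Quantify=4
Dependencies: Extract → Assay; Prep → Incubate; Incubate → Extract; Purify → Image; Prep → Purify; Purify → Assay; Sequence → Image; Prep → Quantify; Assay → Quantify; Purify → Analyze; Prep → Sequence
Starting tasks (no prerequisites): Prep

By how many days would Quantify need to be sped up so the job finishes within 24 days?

Current finish: 26 days; target: 24.
Quantify is on every critical path, so each day cut from Quantify cuts the finish by one (this holds down to a finish of 24).
Need 26 − 24 = 2 days off Quantify → Quantify becomes 2 days, finish becomes 24.

2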